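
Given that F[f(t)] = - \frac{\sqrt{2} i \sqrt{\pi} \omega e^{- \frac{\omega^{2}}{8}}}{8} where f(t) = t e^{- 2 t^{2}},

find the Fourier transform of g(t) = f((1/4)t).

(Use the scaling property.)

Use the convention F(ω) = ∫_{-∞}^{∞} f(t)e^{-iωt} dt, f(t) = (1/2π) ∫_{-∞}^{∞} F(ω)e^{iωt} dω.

F[g](ω) = - 2 \sqrt{2} i \sqrt{\pi} \omega e^{- 2 \omega^{2}}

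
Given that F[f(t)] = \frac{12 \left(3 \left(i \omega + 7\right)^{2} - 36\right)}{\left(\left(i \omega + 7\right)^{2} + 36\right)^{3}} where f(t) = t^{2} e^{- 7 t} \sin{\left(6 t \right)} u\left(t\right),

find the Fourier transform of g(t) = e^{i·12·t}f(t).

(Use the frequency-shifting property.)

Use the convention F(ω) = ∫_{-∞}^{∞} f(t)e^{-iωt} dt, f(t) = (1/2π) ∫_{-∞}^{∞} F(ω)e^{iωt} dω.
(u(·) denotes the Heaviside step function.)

F[g](ω) = \frac{36 \left(\left(i \left(\omega - 12\right) + 7\right)^{2} - 12\right)}{\left(\left(i \left(\omega - 12\right) + 7\right)^{2} + 36\right)^{3}}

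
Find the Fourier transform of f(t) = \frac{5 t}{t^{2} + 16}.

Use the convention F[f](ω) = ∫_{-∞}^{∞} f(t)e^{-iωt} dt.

F(ω) = - 5 i \pi e^{- 4 \left|{\omega}\right|} \operatorname{sign}{\left(\omega \right)}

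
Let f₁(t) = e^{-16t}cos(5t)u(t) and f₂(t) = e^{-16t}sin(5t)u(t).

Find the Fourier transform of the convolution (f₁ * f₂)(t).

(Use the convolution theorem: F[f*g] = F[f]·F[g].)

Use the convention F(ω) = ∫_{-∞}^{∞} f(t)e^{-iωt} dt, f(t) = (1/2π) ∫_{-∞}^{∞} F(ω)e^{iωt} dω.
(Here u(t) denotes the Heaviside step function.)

F[f₁*f₂](ω) = \frac{5 \left(i \omega + 16\right)}{\left(\left(i \omega + 16\right)^{2} + 25\right)^{2}}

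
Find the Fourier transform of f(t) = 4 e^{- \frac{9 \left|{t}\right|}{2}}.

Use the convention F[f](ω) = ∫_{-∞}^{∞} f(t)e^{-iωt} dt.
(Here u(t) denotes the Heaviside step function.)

F(ω) = \frac{144}{4 \omega^{2} + 81}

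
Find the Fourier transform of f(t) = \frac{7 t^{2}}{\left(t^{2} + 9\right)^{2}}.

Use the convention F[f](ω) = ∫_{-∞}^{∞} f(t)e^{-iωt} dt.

F(ω) = \frac{7 \pi \left(1 - 3 \left|{\omega}\right|\right) e^{- 3 \left|{\omega}\right|}}{6}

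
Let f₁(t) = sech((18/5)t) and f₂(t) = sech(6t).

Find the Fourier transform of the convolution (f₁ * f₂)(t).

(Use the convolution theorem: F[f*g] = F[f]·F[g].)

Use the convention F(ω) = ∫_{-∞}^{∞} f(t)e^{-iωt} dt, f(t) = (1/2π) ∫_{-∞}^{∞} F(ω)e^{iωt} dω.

F[f₁*f₂](ω) = \frac{5 \pi^{2}}{108 \cosh{\left(\frac{\pi \omega}{12} \right)} \cosh{\left(\frac{5 \pi \omega}{36} \right)}}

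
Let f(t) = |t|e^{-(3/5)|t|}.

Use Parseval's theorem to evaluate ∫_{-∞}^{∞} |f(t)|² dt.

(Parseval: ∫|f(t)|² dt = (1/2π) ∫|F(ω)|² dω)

∫|f(t)|² dt = \frac{125}{54}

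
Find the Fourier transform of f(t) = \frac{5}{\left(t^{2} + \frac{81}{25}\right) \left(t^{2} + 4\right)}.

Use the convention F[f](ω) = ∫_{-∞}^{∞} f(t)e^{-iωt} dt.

F(ω) = - \frac{125 \pi e^{- 2 \left|{\omega}\right|}}{38} + \frac{625 \pi e^{- \frac{9 \left|{\omega}\right|}{5}}}{171}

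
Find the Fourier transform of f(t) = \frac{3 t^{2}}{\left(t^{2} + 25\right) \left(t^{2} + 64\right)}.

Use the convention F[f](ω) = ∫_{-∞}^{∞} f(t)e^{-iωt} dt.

F(ω) = \frac{\pi \left(8 - 5 e^{3 \left|{\omega}\right|}\right) e^{- 8 \left|{\omega}\right|}}{13}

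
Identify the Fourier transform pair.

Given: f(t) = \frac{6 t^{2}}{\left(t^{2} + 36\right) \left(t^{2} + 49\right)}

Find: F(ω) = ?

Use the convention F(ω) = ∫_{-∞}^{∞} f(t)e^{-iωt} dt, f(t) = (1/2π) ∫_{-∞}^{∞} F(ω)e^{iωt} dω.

F(ω) = \frac{6 \pi \left(7 - 6 e^{\left|{\omega}\right|}\right) e^{- 7 \left|{\omega}\right|}}{13}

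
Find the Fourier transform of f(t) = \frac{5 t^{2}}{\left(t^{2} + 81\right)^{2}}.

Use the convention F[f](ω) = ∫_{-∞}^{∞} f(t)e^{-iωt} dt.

F(ω) = \frac{5 \pi \left(1 - 9 \left|{\omega}\right|\right) e^{- 9 \left|{\omega}\right|}}{18}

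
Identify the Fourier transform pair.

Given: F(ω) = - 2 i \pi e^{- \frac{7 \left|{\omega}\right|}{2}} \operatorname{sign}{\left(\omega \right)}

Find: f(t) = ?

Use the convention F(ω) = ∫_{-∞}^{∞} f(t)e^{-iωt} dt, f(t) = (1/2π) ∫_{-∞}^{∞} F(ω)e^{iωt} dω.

f(t) = \frac{2 t}{t^{2} + \frac{49}{4}}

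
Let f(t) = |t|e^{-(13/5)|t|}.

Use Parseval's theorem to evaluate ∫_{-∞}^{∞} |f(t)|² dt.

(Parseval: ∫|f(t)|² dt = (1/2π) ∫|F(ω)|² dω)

∫|f(t)|² dt = \frac{125}{4394}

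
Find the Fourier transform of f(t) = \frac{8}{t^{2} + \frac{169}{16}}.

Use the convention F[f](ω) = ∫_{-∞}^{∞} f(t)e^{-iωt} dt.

F(ω) = \frac{32 \pi e^{- \frac{13 \left|{\omega}\right|}{4}}}{13}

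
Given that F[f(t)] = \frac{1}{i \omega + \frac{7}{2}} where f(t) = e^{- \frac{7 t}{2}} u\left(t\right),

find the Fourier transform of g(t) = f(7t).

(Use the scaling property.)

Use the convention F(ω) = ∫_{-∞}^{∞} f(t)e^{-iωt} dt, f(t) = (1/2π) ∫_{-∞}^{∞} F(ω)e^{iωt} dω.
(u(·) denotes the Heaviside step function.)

F[g](ω) = \frac{2}{2 i \omega + 49}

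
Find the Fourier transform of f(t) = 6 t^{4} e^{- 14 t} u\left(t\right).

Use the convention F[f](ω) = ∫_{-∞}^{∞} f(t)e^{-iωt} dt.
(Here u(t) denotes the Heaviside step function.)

F(ω) = \frac{144}{\left(i \omega + 14\right)^{5}}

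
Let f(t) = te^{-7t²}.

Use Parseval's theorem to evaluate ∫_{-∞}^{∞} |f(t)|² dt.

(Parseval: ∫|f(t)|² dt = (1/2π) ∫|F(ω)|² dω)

∫|f(t)|² dt = \frac{\sqrt{14} \sqrt{\pi}}{392}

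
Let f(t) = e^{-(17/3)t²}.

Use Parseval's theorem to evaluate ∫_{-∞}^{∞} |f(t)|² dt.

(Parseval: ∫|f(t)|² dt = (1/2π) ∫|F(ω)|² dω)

∫|f(t)|² dt = \frac{\sqrt{102} \sqrt{\pi}}{34}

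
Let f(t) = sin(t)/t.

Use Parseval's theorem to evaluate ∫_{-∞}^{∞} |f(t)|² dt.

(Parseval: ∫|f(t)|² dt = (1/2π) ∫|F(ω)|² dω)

∫|f(t)|² dt = \pi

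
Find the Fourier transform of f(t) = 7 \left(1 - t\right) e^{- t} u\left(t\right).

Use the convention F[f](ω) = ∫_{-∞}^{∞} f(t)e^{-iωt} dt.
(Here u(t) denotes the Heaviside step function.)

F(ω) = \frac{7 i \omega}{- \omega^{2} + 2 i \omega + 1}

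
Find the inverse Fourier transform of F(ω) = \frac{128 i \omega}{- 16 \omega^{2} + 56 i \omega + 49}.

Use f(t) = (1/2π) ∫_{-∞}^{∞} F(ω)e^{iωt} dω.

f(t) = 8 \left(1 - \frac{7 t}{4}\right) e^{- \frac{7 t}{4}} u\left(t\right)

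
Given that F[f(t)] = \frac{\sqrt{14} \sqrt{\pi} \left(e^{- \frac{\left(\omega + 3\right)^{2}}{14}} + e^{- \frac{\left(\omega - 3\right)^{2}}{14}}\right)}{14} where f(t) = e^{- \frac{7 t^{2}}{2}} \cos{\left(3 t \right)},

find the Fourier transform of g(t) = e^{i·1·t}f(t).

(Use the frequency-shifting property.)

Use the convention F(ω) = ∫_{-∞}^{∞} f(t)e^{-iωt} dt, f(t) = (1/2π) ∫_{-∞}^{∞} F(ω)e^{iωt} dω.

F[g](ω) = \frac{\sqrt{14} \sqrt{\pi} \left(e^{\frac{6 \omega}{7}} + e^{\frac{6}{7}}\right) e^{- \frac{\omega^{2}}{14} - \frac{2 \omega}{7} - \frac{8}{7}}}{14}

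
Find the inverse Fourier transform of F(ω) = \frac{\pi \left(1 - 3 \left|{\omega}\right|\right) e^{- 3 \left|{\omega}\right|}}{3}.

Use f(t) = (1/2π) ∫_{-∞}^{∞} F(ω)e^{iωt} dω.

f(t) = \frac{2 t^{2}}{\left(t^{2} + 9\right)^{2}}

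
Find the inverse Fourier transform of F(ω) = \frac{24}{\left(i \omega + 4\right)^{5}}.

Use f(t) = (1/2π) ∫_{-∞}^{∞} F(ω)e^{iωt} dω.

f(t) = t^{4} e^{- 4 t} u\left(t\right)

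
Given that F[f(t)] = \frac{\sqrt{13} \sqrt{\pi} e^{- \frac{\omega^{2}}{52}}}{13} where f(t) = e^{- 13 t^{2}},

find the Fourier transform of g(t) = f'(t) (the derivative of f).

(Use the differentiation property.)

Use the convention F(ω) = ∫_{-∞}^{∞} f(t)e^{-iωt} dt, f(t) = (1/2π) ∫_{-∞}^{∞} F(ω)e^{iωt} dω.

F[g](ω) = \frac{\sqrt{13} i \sqrt{\pi} \omega e^{- \frac{\omega^{2}}{52}}}{13}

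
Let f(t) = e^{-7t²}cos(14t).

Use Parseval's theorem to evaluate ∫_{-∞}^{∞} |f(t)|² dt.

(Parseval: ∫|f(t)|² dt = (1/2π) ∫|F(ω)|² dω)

∫|f(t)|² dt = \frac{\sqrt{14} \sqrt{\pi} \left(1 + e^{14}\right)}{28 e^{14}}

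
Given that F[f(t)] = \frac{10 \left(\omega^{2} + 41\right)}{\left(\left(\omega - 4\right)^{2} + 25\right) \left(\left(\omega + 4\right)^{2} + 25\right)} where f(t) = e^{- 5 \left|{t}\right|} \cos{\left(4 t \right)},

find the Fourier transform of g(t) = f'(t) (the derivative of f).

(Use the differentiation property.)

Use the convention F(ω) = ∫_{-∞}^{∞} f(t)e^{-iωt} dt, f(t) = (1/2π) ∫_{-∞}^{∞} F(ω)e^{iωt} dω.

F[g](ω) = \frac{10 i \omega \left(\omega^{2} + 41\right)}{\omega^{4} + 18 \omega^{2} + 1681}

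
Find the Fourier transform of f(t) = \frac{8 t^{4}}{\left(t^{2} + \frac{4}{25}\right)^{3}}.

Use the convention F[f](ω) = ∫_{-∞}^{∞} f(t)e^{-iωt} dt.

F(ω) = \frac{\pi \left(4 \omega^{2} - 50 \left|{\omega}\right| + 75\right) e^{- \frac{2 \left|{\omega}\right|}{5}}}{10}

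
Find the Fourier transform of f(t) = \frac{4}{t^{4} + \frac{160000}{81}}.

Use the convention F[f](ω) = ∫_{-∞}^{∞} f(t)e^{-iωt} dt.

F(ω) = \frac{27 \pi e^{- \frac{10 \sqrt{2} \left|{\omega}\right|}{3}} \sin{\left(\frac{10 \sqrt{2} \left|{\omega}\right|}{3} + \frac{\pi}{4} \right)}}{2000}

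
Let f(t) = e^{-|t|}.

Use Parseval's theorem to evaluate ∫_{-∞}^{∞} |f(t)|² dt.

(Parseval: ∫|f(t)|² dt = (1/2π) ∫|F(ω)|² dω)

∫|f(t)|² dt = 1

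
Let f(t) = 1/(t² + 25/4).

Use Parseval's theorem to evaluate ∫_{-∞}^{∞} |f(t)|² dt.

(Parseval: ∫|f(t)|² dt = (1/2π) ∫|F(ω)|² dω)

∫|f(t)|² dt = \frac{4 \pi}{125}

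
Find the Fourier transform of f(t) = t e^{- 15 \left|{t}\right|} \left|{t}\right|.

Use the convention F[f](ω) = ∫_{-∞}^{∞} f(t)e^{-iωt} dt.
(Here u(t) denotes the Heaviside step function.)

F(ω) = \frac{4 i \omega \left(\omega^{2} - 675\right)}{\left(\omega^{2} + 225\right)^{3}}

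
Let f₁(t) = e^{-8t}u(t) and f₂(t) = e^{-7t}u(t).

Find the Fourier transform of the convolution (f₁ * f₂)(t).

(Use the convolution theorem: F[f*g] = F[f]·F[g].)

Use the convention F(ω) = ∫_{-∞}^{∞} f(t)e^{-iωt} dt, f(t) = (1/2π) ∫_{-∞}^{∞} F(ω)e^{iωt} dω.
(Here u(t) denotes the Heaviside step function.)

F[f₁*f₂](ω) = \frac{1}{\left(i \omega + 7\right) \left(i \omega + 8\right)}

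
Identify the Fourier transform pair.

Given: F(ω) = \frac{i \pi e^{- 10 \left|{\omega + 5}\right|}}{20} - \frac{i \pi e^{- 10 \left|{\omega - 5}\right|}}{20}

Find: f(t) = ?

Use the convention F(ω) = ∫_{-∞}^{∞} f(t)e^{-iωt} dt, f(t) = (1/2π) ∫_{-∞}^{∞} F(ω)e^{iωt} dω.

f(t) = \frac{\sin{\left(5 t \right)}}{t^{2} + 100}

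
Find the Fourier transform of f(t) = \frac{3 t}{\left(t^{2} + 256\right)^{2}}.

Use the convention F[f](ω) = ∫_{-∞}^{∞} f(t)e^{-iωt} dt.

F(ω) = - \frac{3 i \pi \omega e^{- 16 \left|{\omega}\right|}}{32}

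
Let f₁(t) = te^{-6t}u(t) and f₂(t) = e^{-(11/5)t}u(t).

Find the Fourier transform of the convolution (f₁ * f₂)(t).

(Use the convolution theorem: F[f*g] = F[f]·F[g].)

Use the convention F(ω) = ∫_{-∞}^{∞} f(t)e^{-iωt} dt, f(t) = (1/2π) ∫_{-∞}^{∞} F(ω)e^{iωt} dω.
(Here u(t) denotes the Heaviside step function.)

F[f₁*f₂](ω) = \frac{5}{\left(i \omega + 6\right)^{2} \left(5 i \omega + 11\right)}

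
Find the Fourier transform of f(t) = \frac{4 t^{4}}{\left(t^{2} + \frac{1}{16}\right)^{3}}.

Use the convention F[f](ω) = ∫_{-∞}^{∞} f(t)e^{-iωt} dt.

F(ω) = \frac{\pi \left(\omega^{2} - 20 \left|{\omega}\right| + 48\right) e^{- \frac{\left|{\omega}\right|}{4}}}{8}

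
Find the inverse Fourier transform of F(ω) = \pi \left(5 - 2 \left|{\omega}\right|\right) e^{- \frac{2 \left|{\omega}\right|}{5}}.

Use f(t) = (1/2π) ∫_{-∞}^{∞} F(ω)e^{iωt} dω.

f(t) = \frac{4 t^{2}}{\left(t^{2} + \frac{4}{25}\right)^{2}}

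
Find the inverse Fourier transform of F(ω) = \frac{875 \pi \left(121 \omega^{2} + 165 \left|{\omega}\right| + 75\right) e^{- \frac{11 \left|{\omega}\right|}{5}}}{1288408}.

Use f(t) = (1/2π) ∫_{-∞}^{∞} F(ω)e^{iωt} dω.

f(t) = \frac{7}{\left(t^{2} + \frac{121}{25}\right)^{3}}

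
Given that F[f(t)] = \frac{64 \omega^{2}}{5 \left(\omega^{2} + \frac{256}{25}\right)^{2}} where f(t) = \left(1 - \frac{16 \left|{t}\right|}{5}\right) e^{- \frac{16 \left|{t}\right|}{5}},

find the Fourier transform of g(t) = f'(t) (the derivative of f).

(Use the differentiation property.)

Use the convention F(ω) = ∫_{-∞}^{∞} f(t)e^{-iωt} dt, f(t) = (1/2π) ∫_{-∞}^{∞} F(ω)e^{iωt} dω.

F[g](ω) = \frac{8000 i \omega^{3}}{\left(25 \omega^{2} + 256\right)^{2}}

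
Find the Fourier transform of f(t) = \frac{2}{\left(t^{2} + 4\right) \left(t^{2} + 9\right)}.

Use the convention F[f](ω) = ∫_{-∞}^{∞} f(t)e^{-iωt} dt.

F(ω) = \frac{\pi \left(3 e^{\left|{\omega}\right|} - 2\right) e^{- 3 \left|{\omega}\right|}}{15}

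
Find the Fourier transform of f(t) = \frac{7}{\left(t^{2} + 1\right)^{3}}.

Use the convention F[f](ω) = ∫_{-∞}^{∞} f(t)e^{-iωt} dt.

F(ω) = \frac{7 \pi \left(\omega^{2} + 3 \left|{\omega}\right| + 3\right) e^{- \left|{\omega}\right|}}{8}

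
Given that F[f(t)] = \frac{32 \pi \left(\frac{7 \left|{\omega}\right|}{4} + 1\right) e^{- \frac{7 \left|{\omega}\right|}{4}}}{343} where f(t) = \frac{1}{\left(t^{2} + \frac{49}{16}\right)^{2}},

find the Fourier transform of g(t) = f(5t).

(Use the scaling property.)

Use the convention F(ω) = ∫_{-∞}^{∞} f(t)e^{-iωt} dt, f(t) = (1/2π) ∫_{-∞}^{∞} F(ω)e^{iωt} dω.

F[g](ω) = \frac{8 \pi \left(7 \left|{\omega}\right| + 20\right) e^{- \frac{7 \left|{\omega}\right|}{20}}}{8575}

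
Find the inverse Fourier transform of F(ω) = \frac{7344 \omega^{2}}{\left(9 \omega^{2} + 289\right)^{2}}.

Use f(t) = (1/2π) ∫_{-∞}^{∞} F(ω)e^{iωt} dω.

f(t) = 4 \left(1 - \frac{17 \left|{t}\right|}{3}\right) e^{- \frac{17 \left|{t}\right|}{3}}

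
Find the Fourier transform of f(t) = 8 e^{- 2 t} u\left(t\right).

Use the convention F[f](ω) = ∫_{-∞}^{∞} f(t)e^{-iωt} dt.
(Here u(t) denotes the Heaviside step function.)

F(ω) = \frac{8}{i \omega + 2}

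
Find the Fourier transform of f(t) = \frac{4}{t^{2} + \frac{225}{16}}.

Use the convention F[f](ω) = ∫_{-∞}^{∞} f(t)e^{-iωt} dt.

F(ω) = \frac{16 \pi e^{- \frac{15 \left|{\omega}\right|}{4}}}{15}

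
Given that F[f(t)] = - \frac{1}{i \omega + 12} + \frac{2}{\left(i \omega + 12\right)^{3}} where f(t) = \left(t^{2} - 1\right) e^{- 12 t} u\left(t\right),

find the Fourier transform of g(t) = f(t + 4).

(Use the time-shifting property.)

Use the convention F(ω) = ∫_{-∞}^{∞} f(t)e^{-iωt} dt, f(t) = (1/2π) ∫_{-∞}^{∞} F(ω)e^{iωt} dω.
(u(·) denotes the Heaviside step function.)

F[g](ω) = \frac{\left(2 i \omega - \left(i \omega + 12\right)^{3} + 24\right) e^{4 i \omega}}{\left(i \omega + 12\right)^{4}}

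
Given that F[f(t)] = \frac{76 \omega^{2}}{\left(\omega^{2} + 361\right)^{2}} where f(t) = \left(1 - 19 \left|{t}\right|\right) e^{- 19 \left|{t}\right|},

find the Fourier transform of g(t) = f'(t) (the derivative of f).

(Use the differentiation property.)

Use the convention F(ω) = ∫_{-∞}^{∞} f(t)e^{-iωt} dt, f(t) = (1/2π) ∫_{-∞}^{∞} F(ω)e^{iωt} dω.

F[g](ω) = \frac{76 i \omega^{3}}{\left(\omega^{2} + 361\right)^{2}}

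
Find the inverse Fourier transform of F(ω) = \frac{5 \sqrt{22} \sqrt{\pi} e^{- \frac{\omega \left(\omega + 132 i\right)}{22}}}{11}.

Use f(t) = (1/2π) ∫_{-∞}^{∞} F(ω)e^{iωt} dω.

f(t) = 5 e^{- \frac{11 \left(t - 6\right)^{2}}{2}}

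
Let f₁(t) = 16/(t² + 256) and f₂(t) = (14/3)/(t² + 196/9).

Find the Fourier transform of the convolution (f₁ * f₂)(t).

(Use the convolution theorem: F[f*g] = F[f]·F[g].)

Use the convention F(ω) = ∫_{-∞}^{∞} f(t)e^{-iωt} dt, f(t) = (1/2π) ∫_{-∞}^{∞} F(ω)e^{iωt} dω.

F[f₁*f₂](ω) = \pi^{2} e^{- \frac{62 \left|{\omega}\right|}{3}}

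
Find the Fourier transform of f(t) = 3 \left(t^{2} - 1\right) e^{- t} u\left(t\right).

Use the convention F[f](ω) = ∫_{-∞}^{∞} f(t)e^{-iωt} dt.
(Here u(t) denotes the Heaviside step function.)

F(ω) = \frac{3 \left(2 i \omega - \left(i \omega + 1\right)^{3} + 2\right)}{\left(i \omega + 1\right)^{4}}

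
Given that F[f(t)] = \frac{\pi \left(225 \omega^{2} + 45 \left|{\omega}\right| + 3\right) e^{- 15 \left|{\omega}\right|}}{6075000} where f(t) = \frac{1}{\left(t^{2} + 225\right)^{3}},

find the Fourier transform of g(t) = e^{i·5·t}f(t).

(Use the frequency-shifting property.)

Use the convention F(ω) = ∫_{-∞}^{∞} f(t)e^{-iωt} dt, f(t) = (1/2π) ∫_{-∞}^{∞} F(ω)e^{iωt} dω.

F[g](ω) = \frac{\pi \left(75 \left(\omega - 5\right)^{2} + 15 \left|{\omega - 5}\right| + 1\right) e^{- 15 \left|{\omega - 5}\right|}}{2025000}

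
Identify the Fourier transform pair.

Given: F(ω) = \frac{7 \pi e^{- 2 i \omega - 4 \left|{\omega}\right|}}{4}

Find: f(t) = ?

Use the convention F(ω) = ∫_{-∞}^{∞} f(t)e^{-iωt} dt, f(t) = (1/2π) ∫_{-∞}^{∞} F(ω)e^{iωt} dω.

f(t) = \frac{7}{\left(t - 2\right)^{2} + 16}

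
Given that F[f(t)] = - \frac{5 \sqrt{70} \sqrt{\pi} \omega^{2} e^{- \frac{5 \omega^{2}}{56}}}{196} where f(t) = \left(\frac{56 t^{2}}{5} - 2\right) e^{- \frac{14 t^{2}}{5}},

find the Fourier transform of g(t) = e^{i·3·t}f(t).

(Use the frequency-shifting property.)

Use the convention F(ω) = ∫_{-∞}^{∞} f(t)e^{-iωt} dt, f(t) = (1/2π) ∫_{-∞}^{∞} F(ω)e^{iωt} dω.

F[g](ω) = - \frac{5 \sqrt{70} \sqrt{\pi} \left(\omega - 3\right)^{2} e^{- \frac{5 \left(\omega - 3\right)^{2}}{56}}}{196}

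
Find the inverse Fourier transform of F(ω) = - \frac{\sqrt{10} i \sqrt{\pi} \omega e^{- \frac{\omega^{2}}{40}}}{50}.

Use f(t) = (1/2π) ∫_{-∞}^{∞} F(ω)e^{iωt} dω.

f(t) = 4 t e^{- 10 t^{2}}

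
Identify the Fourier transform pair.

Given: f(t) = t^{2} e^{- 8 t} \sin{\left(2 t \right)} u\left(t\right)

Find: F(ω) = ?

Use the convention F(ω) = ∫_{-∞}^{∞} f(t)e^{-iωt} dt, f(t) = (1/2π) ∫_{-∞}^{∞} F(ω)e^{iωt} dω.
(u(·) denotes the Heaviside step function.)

F(ω) = \frac{4 \left(3 \left(i \omega + 8\right)^{2} - 4\right)}{\left(\left(i \omega + 8\right)^{2} + 4\right)^{3}}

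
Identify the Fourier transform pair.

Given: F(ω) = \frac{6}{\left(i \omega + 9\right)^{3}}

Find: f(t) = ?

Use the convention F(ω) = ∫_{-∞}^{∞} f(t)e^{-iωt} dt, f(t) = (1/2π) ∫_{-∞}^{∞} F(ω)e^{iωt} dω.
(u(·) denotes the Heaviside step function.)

f(t) = 3 t^{2} e^{- 9 t} u\left(t\right)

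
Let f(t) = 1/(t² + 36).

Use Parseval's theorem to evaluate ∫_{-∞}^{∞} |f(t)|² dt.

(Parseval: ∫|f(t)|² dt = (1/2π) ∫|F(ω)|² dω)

∫|f(t)|² dt = \frac{\pi}{432}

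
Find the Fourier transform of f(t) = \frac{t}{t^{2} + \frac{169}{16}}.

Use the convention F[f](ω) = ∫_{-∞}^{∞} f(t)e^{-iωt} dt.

F(ω) = - i \pi e^{- \frac{13 \left|{\omega}\right|}{4}} \operatorname{sign}{\left(\omega \right)}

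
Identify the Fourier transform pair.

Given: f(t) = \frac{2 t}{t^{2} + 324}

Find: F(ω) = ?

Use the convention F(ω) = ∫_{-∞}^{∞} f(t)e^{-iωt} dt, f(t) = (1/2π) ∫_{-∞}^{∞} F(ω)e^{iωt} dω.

F(ω) = - 2 i \pi e^{- 18 \left|{\omega}\right|} \operatorname{sign}{\left(\omega \right)}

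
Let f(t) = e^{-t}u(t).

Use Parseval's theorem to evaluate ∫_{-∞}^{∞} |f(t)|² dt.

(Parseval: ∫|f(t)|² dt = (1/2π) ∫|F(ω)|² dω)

∫|f(t)|² dt = \frac{1}{2}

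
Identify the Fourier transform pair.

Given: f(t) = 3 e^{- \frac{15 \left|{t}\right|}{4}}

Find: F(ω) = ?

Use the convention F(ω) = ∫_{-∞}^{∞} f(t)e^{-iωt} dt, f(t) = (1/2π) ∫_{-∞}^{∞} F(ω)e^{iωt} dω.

F(ω) = \frac{360}{16 \omega^{2} + 225}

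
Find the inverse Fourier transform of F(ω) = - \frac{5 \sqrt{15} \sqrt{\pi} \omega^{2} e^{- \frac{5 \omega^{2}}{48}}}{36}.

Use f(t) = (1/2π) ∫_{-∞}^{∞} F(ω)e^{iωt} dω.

f(t) = 2 \left(\frac{48 t^{2}}{5} - 2\right) e^{- \frac{12 t^{2}}{5}}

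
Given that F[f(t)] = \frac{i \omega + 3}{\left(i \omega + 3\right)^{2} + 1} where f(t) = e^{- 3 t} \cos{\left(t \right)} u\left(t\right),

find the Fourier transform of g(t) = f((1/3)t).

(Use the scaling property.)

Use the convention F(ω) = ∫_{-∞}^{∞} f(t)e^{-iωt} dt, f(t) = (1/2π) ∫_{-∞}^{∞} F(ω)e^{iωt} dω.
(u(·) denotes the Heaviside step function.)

F[g](ω) = \frac{9 \left(i \omega + 1\right)}{9 \left(i \omega + 1\right)^{2} + 1}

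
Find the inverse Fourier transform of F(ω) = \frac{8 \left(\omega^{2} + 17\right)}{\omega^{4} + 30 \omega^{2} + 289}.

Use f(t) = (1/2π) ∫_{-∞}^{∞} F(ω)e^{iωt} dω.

f(t) = e^{- 4 \left|{t}\right|} \cos{\left(\left|{t}\right| \right)}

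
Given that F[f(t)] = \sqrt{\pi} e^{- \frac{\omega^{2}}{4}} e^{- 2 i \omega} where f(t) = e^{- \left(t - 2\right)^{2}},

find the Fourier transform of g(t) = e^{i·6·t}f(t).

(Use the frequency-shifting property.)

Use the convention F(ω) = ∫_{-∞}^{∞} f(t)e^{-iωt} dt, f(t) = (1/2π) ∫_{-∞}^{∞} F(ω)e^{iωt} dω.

F[g](ω) = \sqrt{\pi} e^{- \frac{\left(\omega - 6\right) \left(\omega - 6 + 8 i\right)}{4}}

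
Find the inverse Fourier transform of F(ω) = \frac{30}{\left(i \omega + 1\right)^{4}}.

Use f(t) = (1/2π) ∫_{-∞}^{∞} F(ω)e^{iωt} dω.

f(t) = 5 t^{3} e^{- t} u\left(t\right)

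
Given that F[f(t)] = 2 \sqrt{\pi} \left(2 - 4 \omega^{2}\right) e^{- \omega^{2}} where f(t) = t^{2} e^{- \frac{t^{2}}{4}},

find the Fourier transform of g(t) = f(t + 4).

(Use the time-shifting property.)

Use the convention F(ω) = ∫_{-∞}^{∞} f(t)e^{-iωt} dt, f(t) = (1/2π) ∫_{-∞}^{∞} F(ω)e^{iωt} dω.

F[g](ω) = \sqrt{\pi} \left(4 - 8 \omega^{2}\right) e^{\omega \left(- \omega + 4 i\right)}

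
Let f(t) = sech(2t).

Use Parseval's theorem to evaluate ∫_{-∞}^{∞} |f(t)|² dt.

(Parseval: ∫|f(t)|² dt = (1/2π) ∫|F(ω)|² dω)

∫|f(t)|² dt = 1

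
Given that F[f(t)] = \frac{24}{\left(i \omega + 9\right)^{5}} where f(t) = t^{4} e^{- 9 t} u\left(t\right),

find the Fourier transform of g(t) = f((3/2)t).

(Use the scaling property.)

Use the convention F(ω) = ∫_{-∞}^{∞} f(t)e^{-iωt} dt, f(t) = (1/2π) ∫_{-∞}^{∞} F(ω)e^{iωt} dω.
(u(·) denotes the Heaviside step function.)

F[g](ω) = \frac{3888}{\left(2 i \omega + 27\right)^{5}}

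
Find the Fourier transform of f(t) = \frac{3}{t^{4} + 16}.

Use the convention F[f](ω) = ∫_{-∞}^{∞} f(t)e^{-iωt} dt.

F(ω) = \frac{3 \pi e^{- \sqrt{2} \left|{\omega}\right|} \sin{\left(\sqrt{2} \left|{\omega}\right| + \frac{\pi}{4} \right)}}{8}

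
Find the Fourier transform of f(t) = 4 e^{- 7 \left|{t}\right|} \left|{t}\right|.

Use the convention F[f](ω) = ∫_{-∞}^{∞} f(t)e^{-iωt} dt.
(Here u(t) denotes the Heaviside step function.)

F(ω) = \frac{8 \left(49 - \omega^{2}\right)}{\left(\omega^{2} + 49\right)^{2}}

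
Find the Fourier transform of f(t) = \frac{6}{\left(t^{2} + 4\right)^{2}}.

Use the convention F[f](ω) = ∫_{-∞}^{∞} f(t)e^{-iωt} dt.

F(ω) = \frac{3 \pi \left(2 \left|{\omega}\right| + 1\right) e^{- 2 \left|{\omega}\right|}}{8}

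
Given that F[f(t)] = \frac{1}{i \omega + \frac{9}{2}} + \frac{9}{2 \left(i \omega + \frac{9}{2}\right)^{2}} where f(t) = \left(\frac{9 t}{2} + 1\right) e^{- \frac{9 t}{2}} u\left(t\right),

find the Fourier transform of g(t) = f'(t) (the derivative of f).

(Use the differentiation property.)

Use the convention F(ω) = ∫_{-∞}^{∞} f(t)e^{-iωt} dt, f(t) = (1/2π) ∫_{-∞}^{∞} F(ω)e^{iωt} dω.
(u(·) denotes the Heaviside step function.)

F[g](ω) = \frac{4 \omega \left(\omega - 9 i\right)}{4 \omega^{2} - 36 i \omega - 81}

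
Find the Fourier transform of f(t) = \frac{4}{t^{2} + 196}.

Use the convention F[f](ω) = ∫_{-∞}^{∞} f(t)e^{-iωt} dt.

F(ω) = \frac{2 \pi e^{- 14 \left|{\omega}\right|}}{7}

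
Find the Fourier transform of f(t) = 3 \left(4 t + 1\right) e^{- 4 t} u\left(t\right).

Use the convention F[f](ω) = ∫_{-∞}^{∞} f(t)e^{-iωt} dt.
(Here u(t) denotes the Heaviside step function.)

F(ω) = \frac{3 \left(- i \omega - 8\right)}{\omega^{2} - 8 i \omega - 16}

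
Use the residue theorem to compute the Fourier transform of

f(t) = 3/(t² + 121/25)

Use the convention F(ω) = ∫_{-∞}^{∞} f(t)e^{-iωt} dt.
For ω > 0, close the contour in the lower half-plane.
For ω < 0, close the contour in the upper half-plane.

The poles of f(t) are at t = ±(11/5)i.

Let g(z) = f(z)e^{-iωz}; for large |z| the factor e^{-iωz} decays in the lower half-plane when ω > 0 and in the upper half-plane when ω < 0.

Case ω > 0 (lower half-plane, clockwise contour ⇒ F(ω) = -2πi·ΣRes):
  Res_{z = - \frac{11 i}{5}} g(z) = \frac{15 i e^{- \frac{11 \omega}{5}}}{22}
  F(ω) = -2πi·ΣRes = \frac{15 \pi e^{- \frac{11 \omega}{5}}}{11}

Case ω < 0 (upper half-plane, counterclockwise contour ⇒ F(ω) = +2πi·ΣRes):
  Res_{z = \frac{11 i}{5}} g(z) = - \frac{15 i e^{\frac{11 \omega}{5}}}{22}
  F(ω) = 2πi·ΣRes = \frac{15 \pi e^{\frac{11 \omega}{5}}}{11}

Both cases combine into a single formula in |ω|:

F(ω) = \frac{15 \pi e^{- \frac{11 \left|{\omega}\right|}{5}}}{11}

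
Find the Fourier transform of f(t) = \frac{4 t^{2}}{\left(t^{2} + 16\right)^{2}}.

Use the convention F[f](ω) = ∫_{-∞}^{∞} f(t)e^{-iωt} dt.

F(ω) = \frac{\pi \left(1 - 4 \left|{\omega}\right|\right) e^{- 4 \left|{\omega}\right|}}{2}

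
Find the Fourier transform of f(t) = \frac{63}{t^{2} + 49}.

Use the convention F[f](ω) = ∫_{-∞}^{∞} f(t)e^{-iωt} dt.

F(ω) = 9 \pi e^{- 7 \left|{\omega}\right|}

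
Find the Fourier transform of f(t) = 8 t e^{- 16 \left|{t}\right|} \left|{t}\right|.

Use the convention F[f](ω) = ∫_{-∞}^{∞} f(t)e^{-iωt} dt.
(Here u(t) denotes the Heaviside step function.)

F(ω) = \frac{32 i \omega \left(\omega^{2} - 768\right)}{\left(\omega^{2} + 256\right)^{3}}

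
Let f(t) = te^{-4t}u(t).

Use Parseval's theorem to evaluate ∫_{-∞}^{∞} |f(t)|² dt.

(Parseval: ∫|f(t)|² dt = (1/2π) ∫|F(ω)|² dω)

∫|f(t)|² dt = \frac{1}{256}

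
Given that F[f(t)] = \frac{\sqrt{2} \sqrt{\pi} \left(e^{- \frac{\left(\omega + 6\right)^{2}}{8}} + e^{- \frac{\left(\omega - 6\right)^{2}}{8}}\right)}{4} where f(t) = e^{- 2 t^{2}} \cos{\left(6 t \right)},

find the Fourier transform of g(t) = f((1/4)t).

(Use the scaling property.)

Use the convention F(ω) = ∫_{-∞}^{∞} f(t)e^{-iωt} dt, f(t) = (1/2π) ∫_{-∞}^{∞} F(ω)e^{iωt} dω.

F[g](ω) = \sqrt{2} \sqrt{\pi} \left(e^{12 \omega} + 1\right) e^{- 2 \omega^{2} - 6 \omega - \frac{9}{2}}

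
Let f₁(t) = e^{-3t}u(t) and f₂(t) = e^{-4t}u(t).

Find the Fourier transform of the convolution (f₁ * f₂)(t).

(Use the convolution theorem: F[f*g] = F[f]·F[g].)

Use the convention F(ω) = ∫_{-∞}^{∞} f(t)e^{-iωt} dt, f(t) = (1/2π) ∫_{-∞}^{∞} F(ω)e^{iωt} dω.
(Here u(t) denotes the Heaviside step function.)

F[f₁*f₂](ω) = \frac{1}{\left(i \omega + 3\right) \left(i \omega + 4\right)}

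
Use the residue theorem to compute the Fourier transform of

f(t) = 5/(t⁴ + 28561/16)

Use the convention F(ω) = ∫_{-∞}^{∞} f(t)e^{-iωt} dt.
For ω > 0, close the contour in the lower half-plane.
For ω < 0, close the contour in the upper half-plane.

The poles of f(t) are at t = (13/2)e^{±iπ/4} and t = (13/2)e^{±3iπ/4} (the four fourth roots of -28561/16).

Let g(z) = f(z)e^{-iωz}; for large |z| the factor e^{-iωz} decays in the lower half-plane when ω > 0 and in the upper half-plane when ω < 0.

Case ω > 0 (lower half-plane, clockwise contour ⇒ F(ω) = -2πi·ΣRes):
  Res_{z = - \frac{13 \sqrt{2}}{4} - \frac{13 \sqrt{2} i}{4}} g(z) = \frac{5 \sqrt{2} \left(1 + i\right) e^{\frac{13 \sqrt{2} \omega \left(-1 + i\right)}{4}}}{2197}
  Res_{z = \frac{13 \sqrt{2}}{4} - \frac{13 \sqrt{2} i}{4}} g(z) = \frac{5 \sqrt{2} \left(-1 + i\right) e^{- \frac{13 \sqrt{2} \omega \left(1 + i\right)}{4}}}{2197}
  F(ω) = -2πi·ΣRes = \frac{10 \sqrt{2} \pi \left(\left(1 - i\right) e^{\frac{13 \sqrt{2} i \omega}{2}} + 1 + i\right) e^{- \frac{13 \sqrt{2} \omega \left(1 + i\right)}{4}}}{2197} = \frac{40 \pi e^{- \frac{13 \sqrt{2} \omega}{4}} \sin{\left(\frac{13 \sqrt{2} \omega}{4} + \frac{\pi}{4} \right)}}{2197}

Case ω < 0 (upper half-plane, counterclockwise contour ⇒ F(ω) = +2πi·ΣRes):
  Res_{z = \frac{13 \sqrt{2}}{4} + \frac{13 \sqrt{2} i}{4}} g(z) = - \frac{5 \sqrt{2} \left(1 + i\right) e^{\frac{13 \sqrt{2} \omega \left(1 - i\right)}{4}}}{2197}
  Res_{z = - \frac{13 \sqrt{2}}{4} + \frac{13 \sqrt{2} i}{4}} g(z) = \frac{5 \sqrt{2} \left(1 - i\right) e^{\frac{13 \sqrt{2} \omega \left(1 + i\right)}{4}}}{2197}
  F(ω) = 2πi·ΣRes = - \frac{10 \sqrt{2} i \pi \left(\left(1 + i\right) e^{\frac{13 \sqrt{2} \omega \left(1 - i\right)}{4}} - \left(1 - i\right) e^{\frac{13 \sqrt{2} \omega \left(1 + i\right)}{4}}\right)}{2197} = \frac{40 \pi e^{\frac{13 \sqrt{2} \omega}{4}} \cos{\left(\frac{13 \sqrt{2} \omega}{4} + \frac{\pi}{4} \right)}}{2197}

Both cases combine into a single formula in |ω|:

F(ω) = \frac{40 \pi e^{- \frac{13 \sqrt{2} \left|{\omega}\right|}{4}} \sin{\left(\frac{13 \sqrt{2} \left|{\omega}\right|}{4} + \frac{\pi}{4} \right)}}{2197}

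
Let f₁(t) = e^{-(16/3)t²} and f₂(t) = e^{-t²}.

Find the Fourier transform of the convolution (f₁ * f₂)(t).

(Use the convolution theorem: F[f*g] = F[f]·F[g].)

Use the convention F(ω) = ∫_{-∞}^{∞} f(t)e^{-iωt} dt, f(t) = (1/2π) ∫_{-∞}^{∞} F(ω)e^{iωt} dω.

F[f₁*f₂](ω) = \frac{\sqrt{3} \pi e^{- \frac{19 \omega^{2}}{64}}}{4}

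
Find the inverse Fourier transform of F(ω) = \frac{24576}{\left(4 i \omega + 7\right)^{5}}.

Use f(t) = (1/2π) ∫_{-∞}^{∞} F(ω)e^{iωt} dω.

f(t) = t^{4} e^{- \frac{7 t}{4}} u\left(t\right)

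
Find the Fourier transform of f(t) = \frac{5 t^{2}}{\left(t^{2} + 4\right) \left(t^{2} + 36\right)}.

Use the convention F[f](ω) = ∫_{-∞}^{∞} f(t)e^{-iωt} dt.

F(ω) = \frac{5 \pi \left(3 - e^{4 \left|{\omega}\right|}\right) e^{- 6 \left|{\omega}\right|}}{16}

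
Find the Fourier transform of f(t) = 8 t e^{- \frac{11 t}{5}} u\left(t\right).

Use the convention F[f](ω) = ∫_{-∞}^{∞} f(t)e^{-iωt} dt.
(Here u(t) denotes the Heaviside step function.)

F(ω) = \frac{200}{\left(5 i \omega + 11\right)^{2}}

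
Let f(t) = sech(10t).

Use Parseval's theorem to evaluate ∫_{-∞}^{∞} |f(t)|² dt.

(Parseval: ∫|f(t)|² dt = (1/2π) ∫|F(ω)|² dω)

∫|f(t)|² dt = \frac{1}{5}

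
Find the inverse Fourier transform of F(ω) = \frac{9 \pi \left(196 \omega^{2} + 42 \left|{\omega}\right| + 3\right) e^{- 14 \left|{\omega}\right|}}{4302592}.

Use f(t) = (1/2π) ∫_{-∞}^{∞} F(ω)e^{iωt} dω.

f(t) = \frac{9}{\left(t^{2} + 196\right)^{3}}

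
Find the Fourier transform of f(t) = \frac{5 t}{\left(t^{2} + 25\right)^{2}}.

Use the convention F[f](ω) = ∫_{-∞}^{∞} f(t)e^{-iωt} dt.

F(ω) = - \frac{i \pi \omega e^{- 5 \left|{\omega}\right|}}{2}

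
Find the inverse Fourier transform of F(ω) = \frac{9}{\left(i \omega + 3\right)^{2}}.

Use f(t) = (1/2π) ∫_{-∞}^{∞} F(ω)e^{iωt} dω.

f(t) = 9 t e^{- 3 t} u\left(t\right)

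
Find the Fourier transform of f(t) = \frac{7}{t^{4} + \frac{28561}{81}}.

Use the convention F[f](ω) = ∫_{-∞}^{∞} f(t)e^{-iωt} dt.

F(ω) = \frac{189 \pi e^{- \frac{13 \sqrt{2} \left|{\omega}\right|}{6}} \sin{\left(\frac{13 \sqrt{2} \left|{\omega}\right|}{6} + \frac{\pi}{4} \right)}}{2197}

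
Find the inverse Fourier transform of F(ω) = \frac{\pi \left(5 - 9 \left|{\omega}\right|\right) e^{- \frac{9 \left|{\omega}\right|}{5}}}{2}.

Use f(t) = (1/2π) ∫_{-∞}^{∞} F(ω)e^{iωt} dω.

f(t) = \frac{9 t^{2}}{\left(t^{2} + \frac{81}{25}\right)^{2}}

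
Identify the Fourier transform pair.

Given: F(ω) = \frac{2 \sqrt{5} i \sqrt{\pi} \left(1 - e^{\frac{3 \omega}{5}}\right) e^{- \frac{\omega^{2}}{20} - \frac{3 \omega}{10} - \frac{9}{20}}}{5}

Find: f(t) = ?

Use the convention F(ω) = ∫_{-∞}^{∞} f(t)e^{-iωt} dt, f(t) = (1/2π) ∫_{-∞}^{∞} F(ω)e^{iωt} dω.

f(t) = 4 e^{- 5 t^{2}} \sin{\left(3 t \right)}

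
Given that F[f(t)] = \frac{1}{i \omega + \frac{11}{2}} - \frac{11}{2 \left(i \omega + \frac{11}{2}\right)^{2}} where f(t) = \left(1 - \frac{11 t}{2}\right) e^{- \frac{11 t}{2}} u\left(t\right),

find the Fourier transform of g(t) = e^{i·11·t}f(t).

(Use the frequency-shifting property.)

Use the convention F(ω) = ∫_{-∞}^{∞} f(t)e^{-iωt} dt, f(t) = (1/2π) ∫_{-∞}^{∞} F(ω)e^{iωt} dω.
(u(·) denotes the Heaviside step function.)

F[g](ω) = \frac{4 i \left(11 - \omega\right)}{4 \omega^{2} - 44 \omega \left(2 + i\right) + 363 + 484 i}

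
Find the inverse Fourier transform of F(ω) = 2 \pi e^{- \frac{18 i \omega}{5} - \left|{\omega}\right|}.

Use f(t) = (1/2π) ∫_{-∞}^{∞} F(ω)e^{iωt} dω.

f(t) = \frac{2}{\left(t - \frac{18}{5}\right)^{2} + 1}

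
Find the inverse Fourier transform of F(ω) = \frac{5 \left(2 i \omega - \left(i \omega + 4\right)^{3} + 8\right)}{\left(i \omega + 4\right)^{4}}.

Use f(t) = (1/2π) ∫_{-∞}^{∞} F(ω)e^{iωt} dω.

f(t) = 5 \left(t^{2} - 1\right) e^{- 4 t} u\left(t\right)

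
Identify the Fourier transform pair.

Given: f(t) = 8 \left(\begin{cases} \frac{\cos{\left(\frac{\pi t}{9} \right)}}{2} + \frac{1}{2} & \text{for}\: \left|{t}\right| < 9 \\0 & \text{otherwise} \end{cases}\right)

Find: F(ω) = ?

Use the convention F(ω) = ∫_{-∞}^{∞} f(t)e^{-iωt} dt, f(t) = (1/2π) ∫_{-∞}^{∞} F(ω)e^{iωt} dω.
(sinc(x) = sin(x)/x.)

F(ω) = - \frac{72 \pi^{2} \operatorname{sinc}{\left(9 \omega \right)}}{81 \omega^{2} - \pi^{2}}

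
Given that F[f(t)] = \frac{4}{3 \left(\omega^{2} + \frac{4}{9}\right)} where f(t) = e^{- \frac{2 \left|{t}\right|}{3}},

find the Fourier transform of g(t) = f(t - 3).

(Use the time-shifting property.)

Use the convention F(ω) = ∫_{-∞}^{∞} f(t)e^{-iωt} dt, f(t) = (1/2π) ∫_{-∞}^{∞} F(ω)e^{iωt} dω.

F[g](ω) = \frac{12 e^{- 3 i \omega}}{9 \omega^{2} + 4}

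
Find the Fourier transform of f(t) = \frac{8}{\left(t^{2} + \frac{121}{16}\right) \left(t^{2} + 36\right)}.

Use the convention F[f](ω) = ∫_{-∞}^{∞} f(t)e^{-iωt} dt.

F(ω) = - \frac{64 \pi e^{- 6 \left|{\omega}\right|}}{1365} + \frac{512 \pi e^{- \frac{11 \left|{\omega}\right|}{4}}}{5005}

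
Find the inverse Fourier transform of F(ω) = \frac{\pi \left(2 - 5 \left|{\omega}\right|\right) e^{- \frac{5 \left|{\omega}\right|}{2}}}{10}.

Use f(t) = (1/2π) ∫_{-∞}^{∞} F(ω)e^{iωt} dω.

f(t) = \frac{t^{2}}{\left(t^{2} + \frac{25}{4}\right)^{2}}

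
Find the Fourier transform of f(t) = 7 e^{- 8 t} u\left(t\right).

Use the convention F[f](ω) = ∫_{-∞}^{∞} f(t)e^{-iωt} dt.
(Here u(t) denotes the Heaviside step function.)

F(ω) = \frac{7}{i \omega + 8}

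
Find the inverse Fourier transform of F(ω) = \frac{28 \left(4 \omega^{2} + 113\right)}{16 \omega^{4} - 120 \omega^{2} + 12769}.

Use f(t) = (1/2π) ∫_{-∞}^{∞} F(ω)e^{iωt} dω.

f(t) = e^{- \frac{7 \left|{t}\right|}{2}} \cos{\left(4 \left|{t}\right| \right)}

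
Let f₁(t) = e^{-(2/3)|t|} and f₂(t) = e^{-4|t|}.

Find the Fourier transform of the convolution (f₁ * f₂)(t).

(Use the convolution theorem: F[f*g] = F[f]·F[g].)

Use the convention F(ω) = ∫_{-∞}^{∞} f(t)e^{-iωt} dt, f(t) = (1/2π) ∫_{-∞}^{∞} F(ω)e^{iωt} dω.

F[f₁*f₂](ω) = \frac{96}{\left(\omega^{2} + 16\right) \left(9 \omega^{2} + 4\right)}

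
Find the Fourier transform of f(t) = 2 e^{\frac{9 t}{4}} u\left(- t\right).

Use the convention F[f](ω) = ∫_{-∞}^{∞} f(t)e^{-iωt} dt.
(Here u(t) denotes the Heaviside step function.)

F(ω) = - \frac{8}{4 i \omega - 9}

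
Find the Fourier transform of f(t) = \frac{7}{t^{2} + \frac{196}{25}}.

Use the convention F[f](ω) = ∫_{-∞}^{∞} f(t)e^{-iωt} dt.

F(ω) = \frac{5 \pi e^{- \frac{14 \left|{\omega}\right|}{5}}}{2}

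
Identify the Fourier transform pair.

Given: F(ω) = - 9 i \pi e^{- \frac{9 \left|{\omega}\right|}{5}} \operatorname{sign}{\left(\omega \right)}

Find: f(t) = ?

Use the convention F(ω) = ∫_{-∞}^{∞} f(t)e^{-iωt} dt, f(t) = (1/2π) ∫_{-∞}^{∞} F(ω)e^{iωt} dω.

f(t) = \frac{9 t}{t^{2} + \frac{81}{25}}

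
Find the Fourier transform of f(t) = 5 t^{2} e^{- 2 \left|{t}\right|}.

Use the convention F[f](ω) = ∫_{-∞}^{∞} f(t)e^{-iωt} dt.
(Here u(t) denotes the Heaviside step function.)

F(ω) = \frac{40 \left(4 - 3 \omega^{2}\right)}{\left(\omega^{2} + 4\right)^{3}}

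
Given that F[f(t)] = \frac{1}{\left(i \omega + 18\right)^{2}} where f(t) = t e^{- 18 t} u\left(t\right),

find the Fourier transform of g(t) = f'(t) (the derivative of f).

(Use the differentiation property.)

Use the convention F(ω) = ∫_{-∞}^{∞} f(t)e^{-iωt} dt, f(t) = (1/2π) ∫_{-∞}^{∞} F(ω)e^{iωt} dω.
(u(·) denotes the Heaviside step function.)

F[g](ω) = \frac{i \omega}{\left(i \omega + 18\right)^{2}}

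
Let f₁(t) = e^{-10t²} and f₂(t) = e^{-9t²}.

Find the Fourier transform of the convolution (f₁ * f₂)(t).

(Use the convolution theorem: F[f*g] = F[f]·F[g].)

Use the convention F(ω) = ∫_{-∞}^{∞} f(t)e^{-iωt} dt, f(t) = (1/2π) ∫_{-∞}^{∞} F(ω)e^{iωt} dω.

F[f₁*f₂](ω) = \frac{\sqrt{10} \pi e^{- \frac{19 \omega^{2}}{360}}}{30}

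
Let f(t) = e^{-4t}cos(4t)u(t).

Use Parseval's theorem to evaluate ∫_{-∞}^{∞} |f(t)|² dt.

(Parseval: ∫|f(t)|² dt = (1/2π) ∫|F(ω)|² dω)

∫|f(t)|² dt = \frac{3}{32}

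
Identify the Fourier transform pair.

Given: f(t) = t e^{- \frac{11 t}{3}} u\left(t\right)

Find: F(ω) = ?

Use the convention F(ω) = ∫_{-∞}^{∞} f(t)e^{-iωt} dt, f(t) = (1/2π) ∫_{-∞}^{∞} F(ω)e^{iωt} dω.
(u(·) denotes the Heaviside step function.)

F(ω) = \frac{9}{\left(3 i \omega + 11\right)^{2}}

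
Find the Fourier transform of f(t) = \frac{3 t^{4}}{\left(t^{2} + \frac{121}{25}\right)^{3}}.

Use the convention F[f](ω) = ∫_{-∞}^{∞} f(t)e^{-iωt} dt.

F(ω) = \frac{3 \pi \left(121 \omega^{2} - 275 \left|{\omega}\right| + 75\right) e^{- \frac{11 \left|{\omega}\right|}{5}}}{440}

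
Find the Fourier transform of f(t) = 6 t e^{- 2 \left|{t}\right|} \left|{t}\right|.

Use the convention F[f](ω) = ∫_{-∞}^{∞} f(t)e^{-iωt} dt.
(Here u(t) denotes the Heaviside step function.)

F(ω) = \frac{24 i \omega \left(\omega^{2} - 12\right)}{\left(\omega^{2} + 4\right)^{3}}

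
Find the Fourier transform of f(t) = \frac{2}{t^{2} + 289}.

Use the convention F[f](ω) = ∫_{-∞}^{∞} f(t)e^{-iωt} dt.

F(ω) = \frac{2 \pi e^{- 17 \left|{\omega}\right|}}{17}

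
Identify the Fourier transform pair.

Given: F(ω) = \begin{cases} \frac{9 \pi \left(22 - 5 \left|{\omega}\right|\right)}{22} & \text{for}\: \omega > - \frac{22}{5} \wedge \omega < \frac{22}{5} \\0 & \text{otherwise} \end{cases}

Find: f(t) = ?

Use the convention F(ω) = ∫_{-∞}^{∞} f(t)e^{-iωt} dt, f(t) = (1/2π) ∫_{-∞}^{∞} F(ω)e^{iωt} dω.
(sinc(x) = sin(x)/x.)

f(t) = \frac{99 \operatorname{sinc}^{2}{\left(\frac{11 t}{5} \right)}}{5}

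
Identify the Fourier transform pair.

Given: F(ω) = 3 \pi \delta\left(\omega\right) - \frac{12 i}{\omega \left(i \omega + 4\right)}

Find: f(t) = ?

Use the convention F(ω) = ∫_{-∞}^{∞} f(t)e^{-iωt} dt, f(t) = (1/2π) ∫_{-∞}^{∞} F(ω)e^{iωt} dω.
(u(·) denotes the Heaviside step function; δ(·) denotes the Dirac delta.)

f(t) = 3 \left(1 - e^{- 4 t}\right) u\left(t\right)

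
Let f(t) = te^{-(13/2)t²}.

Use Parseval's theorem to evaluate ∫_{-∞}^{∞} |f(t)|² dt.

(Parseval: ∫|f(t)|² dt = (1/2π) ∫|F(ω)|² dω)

∫|f(t)|² dt = \frac{\sqrt{13} \sqrt{\pi}}{338}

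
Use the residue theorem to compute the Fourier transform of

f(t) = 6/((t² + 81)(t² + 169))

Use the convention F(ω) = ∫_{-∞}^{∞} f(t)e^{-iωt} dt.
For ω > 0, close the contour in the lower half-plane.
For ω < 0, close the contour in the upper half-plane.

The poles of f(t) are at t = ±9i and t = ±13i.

Let g(z) = f(z)e^{-iωz}; for large |z| the factor e^{-iωz} decays in the lower half-plane when ω > 0 and in the upper half-plane when ω < 0.

Case ω > 0 (lower half-plane, clockwise contour ⇒ F(ω) = -2πi·ΣRes):
  Res_{z = - 9 i} g(z) = \frac{i e^{- 9 \omega}}{264}
  Res_{z = - 13 i} g(z) = - \frac{3 i e^{- 13 \omega}}{1144}
  F(ω) = -2πi·ΣRes = \frac{\pi \left(13 e^{4 \omega} - 9\right) e^{- 13 \omega}}{1716}

Case ω < 0 (upper half-plane, counterclockwise contour ⇒ F(ω) = +2πi·ΣRes):
  Res_{z = 9 i} g(z) = - \frac{i e^{9 \omega}}{264}
  Res_{z = 13 i} g(z) = \frac{3 i e^{13 \omega}}{1144}
  F(ω) = 2πi·ΣRes = \frac{\pi \left(13 - 9 e^{4 \omega}\right) e^{9 \omega}}{1716}

Both cases combine into a single formula in |ω|:

F(ω) = \frac{\pi \left(13 e^{4 \left|{\omega}\right|} - 9\right) e^{- 13 \left|{\omega}\right|}}{1716}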